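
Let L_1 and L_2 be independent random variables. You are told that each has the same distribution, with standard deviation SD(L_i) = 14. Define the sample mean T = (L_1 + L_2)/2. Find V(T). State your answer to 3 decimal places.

98.000

V(L_i) = (14)² = 196
By independence, V(T) = (0.5)²V(L_1) + (0.5)²V(L_2)
= (0.5)²·196 + (0.5)²·196 = 98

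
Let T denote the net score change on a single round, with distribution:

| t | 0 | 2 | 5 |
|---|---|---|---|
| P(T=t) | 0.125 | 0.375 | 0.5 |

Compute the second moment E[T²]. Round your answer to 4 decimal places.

E[T²] = (0)²(0.125) + (2)²(0.375) + (5)²(0.5) = 14

14.0000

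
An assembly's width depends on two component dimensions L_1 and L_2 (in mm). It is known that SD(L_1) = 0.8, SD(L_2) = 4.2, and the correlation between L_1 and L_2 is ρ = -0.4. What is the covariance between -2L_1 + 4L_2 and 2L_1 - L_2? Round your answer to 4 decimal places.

-86.5600

Var(L_1) = (0.8)² = 0.64;  Var(L_2) = (4.2)² = 17.64
Cov(L_1,L_2) = ρ·SD(L_1)·SD(L_2) = -0.4·0.8·4.2 = -1.344
Cov(-2L_1 + 4L_2, 2L_1 - L_2) = (-2)(2)Var(L_1) + (4)(-1)Var(L_2) + [(-2)(-1) + (4)(2)]Cov(L_1,L_2)
= -4·0.64 + -4·17.64 + 10·-1.344 = -86.56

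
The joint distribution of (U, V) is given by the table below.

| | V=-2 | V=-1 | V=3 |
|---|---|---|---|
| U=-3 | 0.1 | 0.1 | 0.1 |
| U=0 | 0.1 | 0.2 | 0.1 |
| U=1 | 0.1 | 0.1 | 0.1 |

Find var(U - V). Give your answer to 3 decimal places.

7.050

E[U] = -0.6,  E[V] = -0.1,  E[UV] = 0
var(U) = 3 − (-0.6)² = 2.64;  var(V) = 4.3 − (-0.1)² = 4.29
Cov(U,V) = 0 − (-0.6)(-0.1) = -0.06
var(U - V) = (1)²·2.64 + (-1)²·4.29 + 2·(1)·(-1)·-0.06 = 7.05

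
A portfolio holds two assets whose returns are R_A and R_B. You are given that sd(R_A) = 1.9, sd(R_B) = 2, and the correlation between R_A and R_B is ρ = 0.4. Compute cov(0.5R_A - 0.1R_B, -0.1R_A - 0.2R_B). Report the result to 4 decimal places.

-0.2373

var(R_A) = (1.9)² = 3.61;  var(R_B) = (2)² = 4
cov(R_A,R_B) = ρ·sd(R_A)·sd(R_B) = 0.4·1.9·2 = 1.52
cov(0.5R_A - 0.1R_B, -0.1R_A - 0.2R_B) = (0.5)(-0.1)var(R_A) + (-0.1)(-0.2)var(R_B) + [(0.5)(-0.2) + (-0.1)(-0.1)]cov(R_A,R_B)
= -0.05·3.61 + 0.02·4 + -0.09·1.52 = -0.2373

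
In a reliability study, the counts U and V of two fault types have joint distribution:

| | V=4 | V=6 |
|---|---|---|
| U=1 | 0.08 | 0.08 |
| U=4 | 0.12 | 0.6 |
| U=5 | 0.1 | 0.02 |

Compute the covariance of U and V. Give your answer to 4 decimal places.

0.0640

E[U] = 3.64,  E[V] = 5.4
E[UV] = 19.72
Cov(U,V) = E[UV] − E[U]E[V] = 19.72 − (3.64)(5.4) = 0.064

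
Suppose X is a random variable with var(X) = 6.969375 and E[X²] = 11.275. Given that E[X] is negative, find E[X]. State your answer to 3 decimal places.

(E[X])² = E[X²] − var(X) = 11.275 − 6.969375 = 4.305625
E[X] = −√4.305625 = -2.075

-2.075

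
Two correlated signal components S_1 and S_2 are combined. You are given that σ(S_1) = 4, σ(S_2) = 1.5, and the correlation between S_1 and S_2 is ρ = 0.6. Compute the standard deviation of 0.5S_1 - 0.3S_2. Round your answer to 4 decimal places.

1.7671

Var(S_1) = (4)² = 16;  Var(S_2) = (1.5)² = 2.25
cov(S_1,S_2) = ρ·σ(S_1)·σ(S_2) = 0.6·4·1.5 = 3.6
Var(0.5S_1 - 0.3S_2) = (0.5)²·Var(S_1) + (-0.3)²·Var(S_2) + 2·(0.5)·(-0.3)·cov(S_1,S_2)
= 0.25·16 + 0.09·2.25 + -0.3·3.6 = 3.1225
σ(0.5S_1 - 0.3S_2) = √3.1225 ≈ 1.7671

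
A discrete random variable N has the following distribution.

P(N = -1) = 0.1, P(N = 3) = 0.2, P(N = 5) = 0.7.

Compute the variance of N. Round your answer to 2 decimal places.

3.40

E[N] = (-1)(0.1) + (3)(0.2) + (5)(0.7) = 4
E[N²] = (-1)²(0.1) + (3)²(0.2) + (5)²(0.7) = 19.4
var(N) = E[N²] − (E[N])² = 19.4 − (4)² = 3.4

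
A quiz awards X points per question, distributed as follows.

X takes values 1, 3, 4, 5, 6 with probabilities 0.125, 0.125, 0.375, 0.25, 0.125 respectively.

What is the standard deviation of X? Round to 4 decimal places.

1.4142

E[X] = (1)(0.125) + (3)(0.125) + (4)(0.375) + (5)(0.25) + (6)(0.125) = 4
E[X²] = (1)²(0.125) + (3)²(0.125) + (4)²(0.375) + (5)²(0.25) + (6)²(0.125) = 18
Var(X) = E[X²] − (E[X])² = 18 − (4)² = 2
σ(X) = √2 ≈ 1.4142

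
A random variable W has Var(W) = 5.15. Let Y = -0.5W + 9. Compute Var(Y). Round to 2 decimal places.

1.29

Var(-0.5W + 9) = (-0.5)²·Var(W) = 0.25·5.15 = 1.2875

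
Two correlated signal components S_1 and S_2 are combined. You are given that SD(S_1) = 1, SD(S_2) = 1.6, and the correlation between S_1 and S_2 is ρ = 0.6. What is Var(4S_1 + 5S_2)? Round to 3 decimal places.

Var(S_1) = (1)² = 1;  Var(S_2) = (1.6)² = 2.56
cov(S_1,S_2) = ρ·SD(S_1)·SD(S_2) = 0.6·1·1.6 = 0.96
Var(4S_1 + 5S_2) = (4)²·Var(S_1) + (5)²·Var(S_2) + 2·(4)·(5)·cov(S_1,S_2)
= 16·1 + 25·2.56 + 40·0.96 = 118.4

118.400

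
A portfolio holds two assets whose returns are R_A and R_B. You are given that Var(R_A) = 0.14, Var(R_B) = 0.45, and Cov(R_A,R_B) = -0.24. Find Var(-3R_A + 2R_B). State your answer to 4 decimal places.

5.9400

Var(-3R_A + 2R_B) = (-3)²·Var(R_A) + (2)²·Var(R_B) + 2·(-3)·(2)·Cov(R_A,R_B)
= 9·0.14 + 4·0.45 + -12·-0.24 = 5.94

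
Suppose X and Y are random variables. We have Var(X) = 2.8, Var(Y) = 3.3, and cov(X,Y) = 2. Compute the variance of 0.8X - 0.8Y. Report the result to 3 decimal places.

Var(0.8X - 0.8Y) = (0.8)²·Var(X) + (-0.8)²·Var(Y) + 2·(0.8)·(-0.8)·cov(X,Y)
= 0.64·2.8 + 0.64·3.3 + -1.28·2 = 1.344

1.344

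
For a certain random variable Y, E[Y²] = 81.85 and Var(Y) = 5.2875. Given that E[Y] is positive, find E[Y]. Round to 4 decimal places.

8.7500

(E[Y])² = E[Y²] − Var(Y) = 81.85 − 5.2875 = 76.5625
E[Y] = √76.5625 = 8.75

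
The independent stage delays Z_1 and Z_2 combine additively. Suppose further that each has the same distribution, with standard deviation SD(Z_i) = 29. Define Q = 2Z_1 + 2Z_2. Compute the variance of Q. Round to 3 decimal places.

var(Z_i) = (29)² = 841
By independence, var(Q) = (2)²var(Z_1) + (2)²var(Z_2)
= (2)²·841 + (2)²·841 = 6728

6728.000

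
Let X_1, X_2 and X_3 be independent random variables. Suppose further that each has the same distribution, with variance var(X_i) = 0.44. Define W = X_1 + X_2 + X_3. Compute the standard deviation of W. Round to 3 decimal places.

1.149

By independence, var(W) = (1)²var(X_1) + (1)²var(X_2) + (1)²var(X_3)
= (1)²·0.44 + (1)²·0.44 + (1)²·0.44 = 1.32
σ(W) = √1.32 ≈ 1.149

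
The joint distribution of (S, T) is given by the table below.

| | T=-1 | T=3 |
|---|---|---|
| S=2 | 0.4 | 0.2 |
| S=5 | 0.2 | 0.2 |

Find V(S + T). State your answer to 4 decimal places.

6.9600

E[S] = 3.2,  E[T] = 0.6,  E[ST] = 2.4
V(S) = 12.4 − (3.2)² = 2.16;  V(T) = 4.2 − (0.6)² = 3.84
cov(S,T) = 2.4 − (3.2)(0.6) = 0.48
V(S + T) = (1)²·2.16 + (1)²·3.84 + 2·(1)·(1)·0.48 = 6.96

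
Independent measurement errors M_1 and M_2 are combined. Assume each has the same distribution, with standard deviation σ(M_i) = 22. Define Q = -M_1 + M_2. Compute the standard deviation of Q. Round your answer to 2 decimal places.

31.11

Var(M_i) = (22)² = 484
By independence, Var(Q) = (-1)²Var(M_1) + (1)²Var(M_2)
= (-1)²·484 + (1)²·484 = 968
σ(Q) = √968 ≈ 31.11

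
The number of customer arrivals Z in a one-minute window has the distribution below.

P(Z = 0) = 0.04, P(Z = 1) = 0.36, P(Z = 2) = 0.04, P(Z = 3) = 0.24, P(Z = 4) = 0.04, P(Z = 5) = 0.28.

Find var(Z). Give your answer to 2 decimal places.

E[Z] = (0)(0.04) + (1)(0.36) + (2)(0.04) + (3)(0.24) + (4)(0.04) + (5)(0.28) = 2.72
E[Z²] = (0)²(0.04) + (1)²(0.36) + (2)²(0.04) + (3)²(0.24) + (4)²(0.04) + (5)²(0.28) = 10.32
var(Z) = E[Z²] − (E[Z])² = 10.32 − (2.72)² = 2.9216

2.92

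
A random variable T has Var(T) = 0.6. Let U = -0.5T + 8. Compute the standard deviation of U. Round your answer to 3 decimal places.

0.387

Var(-0.5T + 8) = (-0.5)²·0.6 = 0.15
SD(U) = √0.15 ≈ 0.387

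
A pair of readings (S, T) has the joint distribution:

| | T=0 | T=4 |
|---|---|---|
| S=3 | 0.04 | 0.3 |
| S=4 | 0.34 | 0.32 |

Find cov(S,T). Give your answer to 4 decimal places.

E[S] = 3.66,  E[T] = 2.48
E[ST] = 8.72
cov(S,T) = E[ST] − E[S]E[T] = 8.72 − (3.66)(2.48) = -0.3568

-0.3568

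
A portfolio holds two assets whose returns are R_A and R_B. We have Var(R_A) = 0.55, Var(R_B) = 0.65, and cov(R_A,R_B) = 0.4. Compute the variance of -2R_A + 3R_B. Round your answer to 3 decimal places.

Var(-2R_A + 3R_B) = (-2)²·Var(R_A) + (3)²·Var(R_B) + 2·(-2)·(3)·cov(R_A,R_B)
= 4·0.55 + 9·0.65 + -12·0.4 = 3.25

3.250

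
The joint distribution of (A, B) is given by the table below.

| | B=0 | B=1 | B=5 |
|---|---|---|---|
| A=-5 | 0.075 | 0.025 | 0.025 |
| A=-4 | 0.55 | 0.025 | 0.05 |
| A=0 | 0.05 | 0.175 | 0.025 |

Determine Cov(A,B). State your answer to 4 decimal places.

0.4156

E[A] = -3.125,  E[B] = 0.725
E[AB] = -1.85
Cov(A,B) = E[AB] − E[A]E[B] = -1.85 − (-3.125)(0.725) = 0.415625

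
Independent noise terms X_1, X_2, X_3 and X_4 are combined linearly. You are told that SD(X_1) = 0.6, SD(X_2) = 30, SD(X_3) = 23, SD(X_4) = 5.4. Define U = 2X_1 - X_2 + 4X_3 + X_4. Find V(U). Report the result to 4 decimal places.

V(X_1) = 0.36, V(X_2) = 900, V(X_3) = 529, V(X_4) = 29.16
By independence, V(U) = (2)²V(X_1) + (-1)²V(X_2) + (4)²V(X_3) + (1)²V(X_4)
= (2)²·0.36 + (-1)²·900 + (4)²·529 + (1)²·29.16 = 9394.6

9394.6000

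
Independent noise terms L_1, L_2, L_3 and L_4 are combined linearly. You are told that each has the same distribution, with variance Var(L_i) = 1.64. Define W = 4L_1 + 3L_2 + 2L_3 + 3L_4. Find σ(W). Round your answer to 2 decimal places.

7.89

By independence, Var(W) = (4)²Var(L_1) + (3)²Var(L_2) + (2)²Var(L_3) + (3)²Var(L_4)
= (4)²·1.64 + (3)²·1.64 + (2)²·1.64 + (3)²·1.64 = 62.32
σ(W) = √62.32 ≈ 7.89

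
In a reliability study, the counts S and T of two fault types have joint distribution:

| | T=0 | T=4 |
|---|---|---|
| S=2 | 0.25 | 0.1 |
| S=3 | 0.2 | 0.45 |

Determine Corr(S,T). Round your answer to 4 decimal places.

0.3898

E[S] = 2.65,  E[T] = 2.2
E[ST] = 6.2
Cov(S,T) = E[ST] − E[S]E[T] = 6.2 − (2.65)(2.2) = 0.37
V(S) = 0.2275,  V(T) = 3.96
ρ = 0.37 / √(0.2275·3.96) ≈ 0.3898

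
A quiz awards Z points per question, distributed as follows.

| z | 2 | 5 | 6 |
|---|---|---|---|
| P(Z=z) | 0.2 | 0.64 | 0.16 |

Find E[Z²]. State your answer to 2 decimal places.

E[Z²] = (2)²(0.2) + (5)²(0.64) + (6)²(0.16) = 22.56

22.56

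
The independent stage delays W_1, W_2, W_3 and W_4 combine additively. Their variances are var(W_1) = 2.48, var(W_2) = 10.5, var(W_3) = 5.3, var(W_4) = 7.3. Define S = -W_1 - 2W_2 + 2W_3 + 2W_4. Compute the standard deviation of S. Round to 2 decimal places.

9.74

By independence, var(S) = (-1)²var(W_1) + (-2)²var(W_2) + (2)²var(W_3) + (2)²var(W_4)
= (-1)²·2.48 + (-2)²·10.5 + (2)²·5.3 + (2)²·7.3 = 94.88
sd(S) = √94.88 ≈ 9.74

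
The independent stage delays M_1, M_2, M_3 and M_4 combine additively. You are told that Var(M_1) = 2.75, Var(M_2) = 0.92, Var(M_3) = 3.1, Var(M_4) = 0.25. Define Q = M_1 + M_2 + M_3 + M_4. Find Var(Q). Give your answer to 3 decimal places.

By independence, Var(Q) = (1)²Var(M_1) + (1)²Var(M_2) + (1)²Var(M_3) + (1)²Var(M_4)
= (1)²·2.75 + (1)²·0.92 + (1)²·3.1 + (1)²·0.25 = 7.02

7.020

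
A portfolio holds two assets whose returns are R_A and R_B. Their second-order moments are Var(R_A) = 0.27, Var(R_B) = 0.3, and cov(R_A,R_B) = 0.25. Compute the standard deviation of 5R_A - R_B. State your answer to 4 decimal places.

2.1331

Var(5R_A - R_B) = (5)²·Var(R_A) + (-1)²·Var(R_B) + 2·(5)·(-1)·cov(R_A,R_B)
= 25·0.27 + 1·0.3 + -10·0.25 = 4.55
σ(5R_A - R_B) = √4.55 ≈ 2.1331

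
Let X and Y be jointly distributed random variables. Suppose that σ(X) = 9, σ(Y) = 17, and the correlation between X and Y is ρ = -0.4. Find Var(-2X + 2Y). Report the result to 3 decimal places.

Var(X) = (9)² = 81;  Var(Y) = (17)² = 289
Cov(X,Y) = ρ·σ(X)·σ(Y) = -0.4·9·17 = -61.2
Var(-2X + 2Y) = (-2)²·Var(X) + (2)²·Var(Y) + 2·(-2)·(2)·Cov(X,Y)
= 4·81 + 4·289 + -8·-61.2 = 1969.6

1969.600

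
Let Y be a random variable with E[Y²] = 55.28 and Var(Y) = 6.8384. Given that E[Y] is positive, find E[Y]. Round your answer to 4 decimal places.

(E[Y])² = E[Y²] − Var(Y) = 55.28 − 6.8384 = 48.4416
E[Y] = √48.4416 = 6.96

6.9600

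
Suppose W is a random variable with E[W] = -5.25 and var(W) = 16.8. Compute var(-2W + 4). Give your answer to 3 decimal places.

var(-2W + 4) = (-2)²·var(W) = 4·16.8 = 67.2

67.200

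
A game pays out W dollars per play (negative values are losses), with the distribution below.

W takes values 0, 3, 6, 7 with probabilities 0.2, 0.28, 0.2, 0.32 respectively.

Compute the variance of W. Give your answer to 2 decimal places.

7.08

E[W] = (0)(0.2) + (3)(0.28) + (6)(0.2) + (7)(0.32) = 4.28
E[W²] = (0)²(0.2) + (3)²(0.28) + (6)²(0.2) + (7)²(0.32) = 25.4
V(W) = E[W²] − (E[W])² = 25.4 − (4.28)² = 7.0816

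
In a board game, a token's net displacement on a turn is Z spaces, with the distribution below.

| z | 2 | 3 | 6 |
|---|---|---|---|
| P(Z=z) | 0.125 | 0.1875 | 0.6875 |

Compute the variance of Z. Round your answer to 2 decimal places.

E[Z] = (2)(0.125) + (3)(0.1875) + (6)(0.6875) = 4.9375
E[Z²] = (2)²(0.125) + (3)²(0.1875) + (6)²(0.6875) = 26.9375
Var(Z) = E[Z²] − (E[Z])² = 26.9375 − (4.9375)² = 2.55859375

2.56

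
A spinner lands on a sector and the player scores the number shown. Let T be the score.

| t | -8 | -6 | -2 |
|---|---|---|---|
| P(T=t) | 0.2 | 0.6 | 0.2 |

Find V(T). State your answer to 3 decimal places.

E[T] = (-8)(0.2) + (-6)(0.6) + (-2)(0.2) = -5.6
E[T²] = (-8)²(0.2) + (-6)²(0.6) + (-2)²(0.2) = 35.2
V(T) = E[T²] − (E[T])² = 35.2 − (-5.6)² = 3.84

3.840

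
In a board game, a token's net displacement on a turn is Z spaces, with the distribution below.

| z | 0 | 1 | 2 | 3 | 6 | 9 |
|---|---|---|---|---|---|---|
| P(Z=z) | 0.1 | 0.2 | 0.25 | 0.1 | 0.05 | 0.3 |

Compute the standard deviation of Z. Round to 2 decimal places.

E[Z] = (0)(0.1) + (1)(0.2) + (2)(0.25) + (3)(0.1) + (6)(0.05) + (9)(0.3) = 4
E[Z²] = (0)²(0.1) + (1)²(0.2) + (2)²(0.25) + (3)²(0.1) + (6)²(0.05) + (9)²(0.3) = 28.2
V(Z) = E[Z²] − (E[Z])² = 28.2 − (4)² = 12.2
sd(Z) = √12.2 ≈ 3.49

3.49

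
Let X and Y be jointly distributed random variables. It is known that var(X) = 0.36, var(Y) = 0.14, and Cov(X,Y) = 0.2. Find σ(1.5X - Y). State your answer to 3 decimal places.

var(1.5X - Y) = (1.5)²·var(X) + (-1)²·var(Y) + 2·(1.5)·(-1)·Cov(X,Y)
= 2.25·0.36 + 1·0.14 + -3·0.2 = 0.35
σ(1.5X - Y) = √0.35 ≈ 0.592

0.592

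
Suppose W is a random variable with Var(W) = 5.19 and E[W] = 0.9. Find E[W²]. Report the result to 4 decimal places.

E[W²] = Var(W) + (E[W])² = 5.19 + (0.9)² = 6

6.0000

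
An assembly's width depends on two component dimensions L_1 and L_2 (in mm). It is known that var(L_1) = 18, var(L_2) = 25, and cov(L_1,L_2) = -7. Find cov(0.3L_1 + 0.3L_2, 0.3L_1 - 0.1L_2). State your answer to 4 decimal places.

cov(0.3L_1 + 0.3L_2, 0.3L_1 - 0.1L_2) = (0.3)(0.3)var(L_1) + (0.3)(-0.1)var(L_2) + [(0.3)(-0.1) + (0.3)(0.3)]cov(L_1,L_2)
= 0.09·18 + -0.03·25 + 0.06·-7 = 0.45

0.4500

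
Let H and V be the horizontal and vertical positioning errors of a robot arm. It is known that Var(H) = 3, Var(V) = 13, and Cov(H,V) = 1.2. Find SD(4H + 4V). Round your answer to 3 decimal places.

17.158

Var(4H + 4V) = (4)²·Var(H) + (4)²·Var(V) + 2·(4)·(4)·Cov(H,V)
= 16·3 + 16·13 + 32·1.2 = 294.4
SD(4H + 4V) = √294.4 ≈ 17.158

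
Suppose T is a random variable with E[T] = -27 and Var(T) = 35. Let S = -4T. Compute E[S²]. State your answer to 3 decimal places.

12224.000

E[-4T] = -4·-27 = 108
Var(-4T) = (-4)²·35 = 560
E[S²] = Var(S) + (E[S])² = 560 + (108)² = 12224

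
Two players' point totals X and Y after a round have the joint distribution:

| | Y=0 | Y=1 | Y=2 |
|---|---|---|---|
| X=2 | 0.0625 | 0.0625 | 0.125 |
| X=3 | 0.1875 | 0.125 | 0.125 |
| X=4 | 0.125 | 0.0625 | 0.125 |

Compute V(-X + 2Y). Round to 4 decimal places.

3.8086

E[X] = 3.0625,  E[Y] = 1,  E[XY] = 3
V(X) = 9.9375 − (3.0625)² = 0.55859375;  V(Y) = 1.75 − (1)² = 0.75
Cov(X,Y) = 3 − (3.0625)(1) = -0.0625
V(-X + 2Y) = (-1)²·0.55859375 + (2)²·0.75 + 2·(-1)·(2)·-0.0625 = 3.80859375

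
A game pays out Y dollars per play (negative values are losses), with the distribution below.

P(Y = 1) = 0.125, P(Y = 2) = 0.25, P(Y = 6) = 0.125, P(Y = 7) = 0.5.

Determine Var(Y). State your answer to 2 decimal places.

E[Y] = (1)(0.125) + (2)(0.25) + (6)(0.125) + (7)(0.5) = 4.875
E[Y²] = (1)²(0.125) + (2)²(0.25) + (6)²(0.125) + (7)²(0.5) = 30.125
Var(Y) = E[Y²] − (E[Y])² = 30.125 − (4.875)² = 6.359375

6.36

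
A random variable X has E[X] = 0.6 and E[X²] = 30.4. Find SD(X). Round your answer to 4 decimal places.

5.4809

V(X) = 30.4 − (0.6)² = 30.04
SD(X) = √30.04 ≈ 5.4809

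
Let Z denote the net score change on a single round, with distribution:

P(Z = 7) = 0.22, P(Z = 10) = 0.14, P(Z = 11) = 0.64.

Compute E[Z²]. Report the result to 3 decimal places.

E[Z²] = (7)²(0.22) + (10)²(0.14) + (11)²(0.64) = 102.22

102.220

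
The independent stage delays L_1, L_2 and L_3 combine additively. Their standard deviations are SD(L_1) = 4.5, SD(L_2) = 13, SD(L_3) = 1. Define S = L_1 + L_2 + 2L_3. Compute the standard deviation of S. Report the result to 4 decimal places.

Var(L_1) = 20.25, Var(L_2) = 169, Var(L_3) = 1
By independence, Var(S) = (1)²Var(L_1) + (1)²Var(L_2) + (2)²Var(L_3)
= (1)²·20.25 + (1)²·169 + (2)²·1 = 193.25
SD(S) = √193.25 ≈ 13.9014

13.9014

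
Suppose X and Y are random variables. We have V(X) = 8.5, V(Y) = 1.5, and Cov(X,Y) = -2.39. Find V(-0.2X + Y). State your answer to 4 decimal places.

V(-0.2X + Y) = (-0.2)²·V(X) + (1)²·V(Y) + 2·(-0.2)·(1)·Cov(X,Y)
= 0.04·8.5 + 1·1.5 + -0.4·-2.39 = 2.796

2.7960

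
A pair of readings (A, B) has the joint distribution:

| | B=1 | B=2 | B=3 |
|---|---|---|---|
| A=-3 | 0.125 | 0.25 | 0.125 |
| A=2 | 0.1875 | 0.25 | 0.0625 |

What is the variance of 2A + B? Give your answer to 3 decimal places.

24.234

E[A] = -0.5,  E[B] = 1.875,  E[AB] = -1.25
Var(A) = 6.5 − (-0.5)² = 6.25;  Var(B) = 4 − (1.875)² = 0.484375
Cov(A,B) = -1.25 − (-0.5)(1.875) = -0.3125
Var(2A + B) = (2)²·6.25 + (1)²·0.484375 + 2·(2)·(1)·-0.3125 = 24.234375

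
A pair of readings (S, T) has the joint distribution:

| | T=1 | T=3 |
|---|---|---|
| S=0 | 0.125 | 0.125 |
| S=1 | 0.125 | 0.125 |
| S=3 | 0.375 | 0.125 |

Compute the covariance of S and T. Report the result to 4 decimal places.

-0.3125

E[S] = 1.75,  E[T] = 1.75
E[ST] = 2.75
Cov(S,T) = E[ST] − E[S]E[T] = 2.75 − (1.75)(1.75) = -0.3125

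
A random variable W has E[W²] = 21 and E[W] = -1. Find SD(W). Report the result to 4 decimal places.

V(W) = 21 − (-1)² = 20
SD(W) = √20 ≈ 4.4721

4.4721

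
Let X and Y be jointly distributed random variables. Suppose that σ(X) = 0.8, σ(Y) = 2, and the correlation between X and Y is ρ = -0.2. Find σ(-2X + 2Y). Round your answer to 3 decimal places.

V(X) = (0.8)² = 0.64;  V(Y) = (2)² = 4
Cov(X,Y) = ρ·σ(X)·σ(Y) = -0.2·0.8·2 = -0.32
V(-2X + 2Y) = (-2)²·V(X) + (2)²·V(Y) + 2·(-2)·(2)·Cov(X,Y)
= 4·0.64 + 4·4 + -8·-0.32 = 21.12
σ(-2X + 2Y) = √21.12 ≈ 4.596

4.596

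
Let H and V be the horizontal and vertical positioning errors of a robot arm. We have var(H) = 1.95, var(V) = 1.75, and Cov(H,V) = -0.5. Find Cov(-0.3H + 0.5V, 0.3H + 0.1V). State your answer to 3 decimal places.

Cov(-0.3H + 0.5V, 0.3H + 0.1V) = (-0.3)(0.3)var(H) + (0.5)(0.1)var(V) + [(-0.3)(0.1) + (0.5)(0.3)]Cov(H,V)
= -0.09·1.95 + 0.05·1.75 + 0.12·-0.5 = -0.148

-0.148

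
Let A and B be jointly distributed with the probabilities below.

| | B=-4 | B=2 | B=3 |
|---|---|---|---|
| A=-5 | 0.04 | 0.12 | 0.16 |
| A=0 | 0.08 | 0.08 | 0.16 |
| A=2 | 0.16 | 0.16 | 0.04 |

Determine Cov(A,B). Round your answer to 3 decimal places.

E[A] = -0.88,  E[B] = 0.68
E[AB] = -3.2
Cov(A,B) = E[AB] − E[A]E[B] = -3.2 − (-0.88)(0.68) = -2.6016

-2.602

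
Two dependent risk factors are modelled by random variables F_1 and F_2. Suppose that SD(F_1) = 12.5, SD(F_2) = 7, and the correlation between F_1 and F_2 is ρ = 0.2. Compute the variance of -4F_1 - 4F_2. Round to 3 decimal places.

Var(F_1) = (12.5)² = 156.25;  Var(F_2) = (7)² = 49
Cov(F_1,F_2) = ρ·SD(F_1)·SD(F_2) = 0.2·12.5·7 = 17.5
Var(-4F_1 - 4F_2) = (-4)²·Var(F_1) + (-4)²·Var(F_2) + 2·(-4)·(-4)·Cov(F_1,F_2)
= 16·156.25 + 16·49 + 32·17.5 = 3844

3844.000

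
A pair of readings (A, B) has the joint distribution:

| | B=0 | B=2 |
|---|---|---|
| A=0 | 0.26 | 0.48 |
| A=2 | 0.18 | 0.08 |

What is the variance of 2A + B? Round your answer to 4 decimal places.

3.0144

E[A] = 0.52,  E[B] = 1.12,  E[AB] = 0.32
var(A) = 1.04 − (0.52)² = 0.7696;  var(B) = 2.24 − (1.12)² = 0.9856
cov(A,B) = 0.32 − (0.52)(1.12) = -0.2624
var(2A + B) = (2)²·0.7696 + (1)²·0.9856 + 2·(2)·(1)·-0.2624 = 3.0144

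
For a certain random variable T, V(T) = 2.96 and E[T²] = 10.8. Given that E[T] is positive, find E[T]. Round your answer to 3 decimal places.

2.800

(E[T])² = E[T²] − V(T) = 10.8 − 2.96 = 7.84
E[T] = √7.84 = 2.8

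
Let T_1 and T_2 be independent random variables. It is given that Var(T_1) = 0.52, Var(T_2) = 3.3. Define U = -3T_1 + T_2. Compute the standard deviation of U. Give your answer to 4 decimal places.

By independence, Var(U) = (-3)²Var(T_1) + (1)²Var(T_2)
= (-3)²·0.52 + (1)²·3.3 = 7.98
σ(U) = √7.98 ≈ 2.8249

2.8249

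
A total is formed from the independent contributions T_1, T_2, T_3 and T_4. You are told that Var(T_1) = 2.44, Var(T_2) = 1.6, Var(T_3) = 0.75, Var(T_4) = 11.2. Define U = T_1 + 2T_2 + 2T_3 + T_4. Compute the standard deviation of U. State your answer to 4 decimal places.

4.8000

By independence, Var(U) = (1)²Var(T_1) + (2)²Var(T_2) + (2)²Var(T_3) + (1)²Var(T_4)
= (1)²·2.44 + (2)²·1.6 + (2)²·0.75 + (1)²·11.2 = 23.04
σ(U) = √23.04 ≈ 4.8000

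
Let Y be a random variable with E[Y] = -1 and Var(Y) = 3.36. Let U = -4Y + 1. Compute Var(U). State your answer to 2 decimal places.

53.76

Var(-4Y + 1) = (-4)²·Var(Y) = 16·3.36 = 53.76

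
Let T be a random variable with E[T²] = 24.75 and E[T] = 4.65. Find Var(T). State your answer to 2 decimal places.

Var(T) = 24.75 − (4.65)² = 3.1275

3.13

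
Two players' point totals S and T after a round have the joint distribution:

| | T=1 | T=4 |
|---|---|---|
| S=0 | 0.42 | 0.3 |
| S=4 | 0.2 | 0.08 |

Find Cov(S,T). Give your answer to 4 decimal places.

-0.3168

E[S] = 1.12,  E[T] = 2.14
E[ST] = 2.08
Cov(S,T) = E[ST] − E[S]E[T] = 2.08 − (1.12)(2.14) = -0.3168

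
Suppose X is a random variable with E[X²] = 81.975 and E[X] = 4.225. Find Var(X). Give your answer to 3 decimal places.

Var(X) = 81.975 − (4.225)² = 64.124375

64.124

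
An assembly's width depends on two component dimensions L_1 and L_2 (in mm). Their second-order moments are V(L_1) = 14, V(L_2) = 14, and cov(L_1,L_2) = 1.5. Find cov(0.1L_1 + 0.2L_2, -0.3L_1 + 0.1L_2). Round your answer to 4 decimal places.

cov(0.1L_1 + 0.2L_2, -0.3L_1 + 0.1L_2) = (0.1)(-0.3)V(L_1) + (0.2)(0.1)V(L_2) + [(0.1)(0.1) + (0.2)(-0.3)]cov(L_1,L_2)
= -0.03·14 + 0.02·14 + -0.05·1.5 = -0.215

-0.2150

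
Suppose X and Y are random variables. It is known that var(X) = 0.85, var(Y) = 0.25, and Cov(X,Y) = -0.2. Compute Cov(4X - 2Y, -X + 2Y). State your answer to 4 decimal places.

Cov(4X - 2Y, -X + 2Y) = (4)(-1)var(X) + (-2)(2)var(Y) + [(4)(2) + (-2)(-1)]Cov(X,Y)
= -4·0.85 + -4·0.25 + 10·-0.2 = -6.4

-6.4000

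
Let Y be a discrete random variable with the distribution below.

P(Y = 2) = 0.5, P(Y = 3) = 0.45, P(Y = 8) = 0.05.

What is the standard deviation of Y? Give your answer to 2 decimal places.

1.30

E[Y] = (2)(0.5) + (3)(0.45) + (8)(0.05) = 2.75
E[Y²] = (2)²(0.5) + (3)²(0.45) + (8)²(0.05) = 9.25
Var(Y) = E[Y²] − (E[Y])² = 9.25 − (2.75)² = 1.6875
σ(Y) = √1.6875 ≈ 1.30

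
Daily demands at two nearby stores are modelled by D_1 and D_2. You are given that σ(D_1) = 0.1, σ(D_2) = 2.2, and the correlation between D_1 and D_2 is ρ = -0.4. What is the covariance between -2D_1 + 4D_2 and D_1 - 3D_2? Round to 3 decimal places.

var(D_1) = (0.1)² = 0.01;  var(D_2) = (2.2)² = 4.84
cov(D_1,D_2) = ρ·σ(D_1)·σ(D_2) = -0.4·0.1·2.2 = -0.088
cov(-2D_1 + 4D_2, D_1 - 3D_2) = (-2)(1)var(D_1) + (4)(-3)var(D_2) + [(-2)(-3) + (4)(1)]cov(D_1,D_2)
= -2·0.01 + -12·4.84 + 10·-0.088 = -58.98

-58.980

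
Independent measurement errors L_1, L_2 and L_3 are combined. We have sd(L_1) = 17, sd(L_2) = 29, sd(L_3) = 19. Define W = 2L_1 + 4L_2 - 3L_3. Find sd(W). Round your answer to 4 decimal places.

V(L_1) = 289, V(L_2) = 841, V(L_3) = 361
By independence, V(W) = (2)²V(L_1) + (4)²V(L_2) + (-3)²V(L_3)
= (2)²·289 + (4)²·841 + (-3)²·361 = 17861
sd(W) = √17861 ≈ 133.6451

133.6451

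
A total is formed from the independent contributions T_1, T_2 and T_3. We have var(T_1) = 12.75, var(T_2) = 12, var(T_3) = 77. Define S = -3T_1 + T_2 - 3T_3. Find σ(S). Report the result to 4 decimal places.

By independence, var(S) = (-3)²var(T_1) + (1)²var(T_2) + (-3)²var(T_3)
= (-3)²·12.75 + (1)²·12 + (-3)²·77 = 819.75
σ(S) = √819.75 ≈ 28.6313

28.6313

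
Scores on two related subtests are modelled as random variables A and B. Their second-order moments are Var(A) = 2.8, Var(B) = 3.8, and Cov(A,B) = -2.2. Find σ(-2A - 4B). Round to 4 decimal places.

6.0663

Var(-2A - 4B) = (-2)²·Var(A) + (-4)²·Var(B) + 2·(-2)·(-4)·Cov(A,B)
= 4·2.8 + 16·3.8 + 16·-2.2 = 36.8
σ(-2A - 4B) = √36.8 ≈ 6.0663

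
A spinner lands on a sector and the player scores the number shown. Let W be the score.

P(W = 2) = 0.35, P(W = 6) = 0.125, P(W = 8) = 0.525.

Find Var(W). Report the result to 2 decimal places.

7.58

E[W] = (2)(0.35) + (6)(0.125) + (8)(0.525) = 5.65
E[W²] = (2)²(0.35) + (6)²(0.125) + (8)²(0.525) = 39.5
Var(W) = E[W²] − (E[W])² = 39.5 − (5.65)² = 7.5775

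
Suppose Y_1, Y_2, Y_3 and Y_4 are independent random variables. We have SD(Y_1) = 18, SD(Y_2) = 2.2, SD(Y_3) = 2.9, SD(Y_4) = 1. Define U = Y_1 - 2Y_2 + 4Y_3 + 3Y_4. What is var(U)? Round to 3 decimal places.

486.920

var(Y_1) = 324, var(Y_2) = 4.84, var(Y_3) = 8.41, var(Y_4) = 1
By independence, var(U) = (1)²var(Y_1) + (-2)²var(Y_2) + (4)²var(Y_3) + (3)²var(Y_4)
= (1)²·324 + (-2)²·4.84 + (4)²·8.41 + (3)²·1 = 486.92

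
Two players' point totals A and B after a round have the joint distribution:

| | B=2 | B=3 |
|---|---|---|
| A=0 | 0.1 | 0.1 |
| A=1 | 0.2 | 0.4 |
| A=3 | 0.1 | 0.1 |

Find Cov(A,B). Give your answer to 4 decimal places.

-0.0200

E[A] = 1.2,  E[B] = 2.6
E[AB] = 3.1
Cov(A,B) = E[AB] − E[A]E[B] = 3.1 − (1.2)(2.6) = -0.02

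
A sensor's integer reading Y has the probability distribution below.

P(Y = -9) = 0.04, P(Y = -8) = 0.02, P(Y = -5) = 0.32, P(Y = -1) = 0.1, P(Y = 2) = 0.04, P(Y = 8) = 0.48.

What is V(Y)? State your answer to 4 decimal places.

E[Y] = (-9)(0.04) + (-8)(0.02) + (-5)(0.32) + (-1)(0.1) + (2)(0.04) + (8)(0.48) = 1.7
E[Y²] = (-9)²(0.04) + (-8)²(0.02) + (-5)²(0.32) + (-1)²(0.1) + (2)²(0.04) + (8)²(0.48) = 43.5
V(Y) = E[Y²] − (E[Y])² = 43.5 − (1.7)² = 40.61

40.6100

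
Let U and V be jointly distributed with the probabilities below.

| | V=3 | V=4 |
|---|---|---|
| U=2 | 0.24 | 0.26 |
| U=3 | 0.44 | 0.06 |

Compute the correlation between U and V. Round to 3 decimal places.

-0.429

E[U] = 2.5,  E[V] = 3.32
E[UV] = 8.2
cov(U,V) = E[UV] − E[U]E[V] = 8.2 − (2.5)(3.32) = -0.1
var(U) = 0.25,  var(V) = 0.2176
ρ = -0.1 / √(0.25·0.2176) ≈ -0.429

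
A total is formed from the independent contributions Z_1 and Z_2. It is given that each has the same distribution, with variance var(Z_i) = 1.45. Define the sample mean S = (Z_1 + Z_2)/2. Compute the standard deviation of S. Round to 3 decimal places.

0.851

By independence, var(S) = (0.5)²var(Z_1) + (0.5)²var(Z_2)
= (0.5)²·1.45 + (0.5)²·1.45 = 0.725
sd(S) = √0.725 ≈ 0.851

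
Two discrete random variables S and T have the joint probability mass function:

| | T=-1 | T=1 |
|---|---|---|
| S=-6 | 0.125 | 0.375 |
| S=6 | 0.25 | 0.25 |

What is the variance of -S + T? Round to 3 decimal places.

39.938

E[S] = 0,  E[T] = 0.25,  E[ST] = -1.5
var(S) = 36 − (0)² = 36;  var(T) = 1 − (0.25)² = 0.9375
Cov(S,T) = -1.5 − (0)(0.25) = -1.5
var(-S + T) = (-1)²·36 + (1)²·0.9375 + 2·(-1)·(1)·-1.5 = 39.9375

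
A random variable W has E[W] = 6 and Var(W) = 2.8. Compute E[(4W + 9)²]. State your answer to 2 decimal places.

E[4W + 9] = 4·6 + 9 = 33
Var(4W + 9) = (4)²·2.8 = 44.8
E[(4W + 9)²] = Var((4W + 9)) + (E[(4W + 9)])² = 44.8 + (33)² = 1133.8

1133.80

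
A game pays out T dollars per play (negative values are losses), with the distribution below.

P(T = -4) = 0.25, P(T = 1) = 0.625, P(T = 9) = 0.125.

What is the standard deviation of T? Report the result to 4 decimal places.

E[T] = (-4)(0.25) + (1)(0.625) + (9)(0.125) = 0.75
E[T²] = (-4)²(0.25) + (1)²(0.625) + (9)²(0.125) = 14.75
Var(T) = E[T²] − (E[T])² = 14.75 − (0.75)² = 14.1875
SD(T) = √14.1875 ≈ 3.7666

3.7666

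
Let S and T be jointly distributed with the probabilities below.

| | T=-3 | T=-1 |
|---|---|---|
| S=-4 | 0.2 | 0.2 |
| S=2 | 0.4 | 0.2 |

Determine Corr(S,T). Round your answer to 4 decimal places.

E[S] = -0.4,  E[T] = -2.2
E[ST] = 0.4
cov(S,T) = E[ST] − E[S]E[T] = 0.4 − (-0.4)(-2.2) = -0.48
V(S) = 8.64,  V(T) = 0.96
ρ = -0.48 / √(8.64·0.96) ≈ -0.1667

-0.1667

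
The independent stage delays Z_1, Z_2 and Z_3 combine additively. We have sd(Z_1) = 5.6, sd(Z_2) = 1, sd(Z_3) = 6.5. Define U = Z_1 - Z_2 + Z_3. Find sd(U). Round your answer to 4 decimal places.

8.6377

Var(Z_1) = 31.36, Var(Z_2) = 1, Var(Z_3) = 42.25
By independence, Var(U) = (1)²Var(Z_1) + (-1)²Var(Z_2) + (1)²Var(Z_3)
= (1)²·31.36 + (-1)²·1 + (1)²·42.25 = 74.61
sd(U) = √74.61 ≈ 8.6377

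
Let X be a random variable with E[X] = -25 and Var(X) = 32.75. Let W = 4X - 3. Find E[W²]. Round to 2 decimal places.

11133.00

E[4X - 3] = 4·-25 − 3 = -103
Var(4X - 3) = (4)²·32.75 = 524
E[W²] = Var(W) + (E[W])² = 524 + (-103)² = 11133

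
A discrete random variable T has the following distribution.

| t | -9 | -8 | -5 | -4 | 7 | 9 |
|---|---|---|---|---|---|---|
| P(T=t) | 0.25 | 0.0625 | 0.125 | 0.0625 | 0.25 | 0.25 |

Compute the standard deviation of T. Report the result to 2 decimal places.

E[T] = (-9)(0.25) + (-8)(0.0625) + (-5)(0.125) + (-4)(0.0625) + (7)(0.25) + (9)(0.25) = 0.375
E[T²] = (-9)²(0.25) + (-8)²(0.0625) + (-5)²(0.125) + (-4)²(0.0625) + (7)²(0.25) + (9)²(0.25) = 60.875
Var(T) = E[T²] − (E[T])² = 60.875 − (0.375)² = 60.734375
SD(T) = √60.734375 ≈ 7.79

7.79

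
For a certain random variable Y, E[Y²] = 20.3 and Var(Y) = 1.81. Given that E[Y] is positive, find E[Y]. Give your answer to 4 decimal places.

4.3000

(E[Y])² = E[Y²] − Var(Y) = 20.3 − 1.81 = 18.49
E[Y] = √18.49 = 4.3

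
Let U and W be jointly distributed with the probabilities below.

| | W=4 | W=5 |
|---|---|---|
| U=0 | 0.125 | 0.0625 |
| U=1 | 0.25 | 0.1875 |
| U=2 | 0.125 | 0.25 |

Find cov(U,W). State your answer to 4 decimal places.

E[U] = 1.1875,  E[W] = 4.5
E[UW] = 5.4375
cov(U,W) = E[UW] − E[U]E[W] = 5.4375 − (1.1875)(4.5) = 0.09375

0.0938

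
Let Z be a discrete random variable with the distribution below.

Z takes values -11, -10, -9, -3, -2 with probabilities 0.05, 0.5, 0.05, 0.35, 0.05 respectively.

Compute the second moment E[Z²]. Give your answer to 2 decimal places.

E[Z²] = (-11)²(0.05) + (-10)²(0.5) + (-9)²(0.05) + (-3)²(0.35) + (-2)²(0.05) = 63.45

63.45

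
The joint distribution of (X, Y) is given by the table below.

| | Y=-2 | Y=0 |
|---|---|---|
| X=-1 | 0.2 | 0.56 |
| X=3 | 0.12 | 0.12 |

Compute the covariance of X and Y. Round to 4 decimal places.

-0.3456

E[X] = -0.04,  E[Y] = -0.64
E[XY] = -0.32
cov(X,Y) = E[XY] − E[X]E[Y] = -0.32 − (-0.04)(-0.64) = -0.3456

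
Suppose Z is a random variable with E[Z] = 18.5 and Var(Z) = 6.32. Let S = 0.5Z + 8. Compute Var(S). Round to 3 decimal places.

Var(0.5Z + 8) = (0.5)²·Var(Z) = 0.25·6.32 = 1.58

1.580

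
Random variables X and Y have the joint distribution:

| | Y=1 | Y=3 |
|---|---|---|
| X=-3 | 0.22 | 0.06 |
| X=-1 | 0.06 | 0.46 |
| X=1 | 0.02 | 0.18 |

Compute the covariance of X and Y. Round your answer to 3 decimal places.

0.704

E[X] = -1.16,  E[Y] = 2.4
E[XY] = -2.08
Cov(X,Y) = E[XY] − E[X]E[Y] = -2.08 − (-1.16)(2.4) = 0.704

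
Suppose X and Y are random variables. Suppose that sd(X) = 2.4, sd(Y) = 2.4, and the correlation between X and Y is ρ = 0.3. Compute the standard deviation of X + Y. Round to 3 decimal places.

Var(X) = (2.4)² = 5.76;  Var(Y) = (2.4)² = 5.76
cov(X,Y) = ρ·sd(X)·sd(Y) = 0.3·2.4·2.4 = 1.728
Var(X + Y) = (1)²·Var(X) + (1)²·Var(Y) + 2·(1)·(1)·cov(X,Y)
= 1·5.76 + 1·5.76 + 2·1.728 = 14.976
sd(X + Y) = √14.976 ≈ 3.870

3.870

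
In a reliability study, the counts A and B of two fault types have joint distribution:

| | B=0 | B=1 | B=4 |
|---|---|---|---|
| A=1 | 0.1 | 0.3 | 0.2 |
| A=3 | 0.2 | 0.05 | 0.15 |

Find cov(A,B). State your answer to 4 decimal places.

-0.1000

E[A] = 1.8,  E[B] = 1.75
E[AB] = 3.05
cov(A,B) = E[AB] − E[A]E[B] = 3.05 − (1.8)(1.75) = -0.1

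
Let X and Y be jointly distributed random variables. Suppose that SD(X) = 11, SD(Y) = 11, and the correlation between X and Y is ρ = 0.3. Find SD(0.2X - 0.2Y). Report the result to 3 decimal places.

var(X) = (11)² = 121;  var(Y) = (11)² = 121
cov(X,Y) = ρ·SD(X)·SD(Y) = 0.3·11·11 = 36.3
var(0.2X - 0.2Y) = (0.2)²·var(X) + (-0.2)²·var(Y) + 2·(0.2)·(-0.2)·cov(X,Y)
= 0.04·121 + 0.04·121 + -0.08·36.3 = 6.776
SD(0.2X - 0.2Y) = √6.776 ≈ 2.603

2.603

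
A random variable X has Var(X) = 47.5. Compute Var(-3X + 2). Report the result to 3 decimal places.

427.500

Var(-3X + 2) = (-3)²·Var(X) = 9·47.5 = 427.5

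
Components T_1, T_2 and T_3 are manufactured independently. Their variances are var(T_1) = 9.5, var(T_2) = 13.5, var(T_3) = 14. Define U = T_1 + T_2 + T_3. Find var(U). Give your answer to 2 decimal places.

37.00

By independence, var(U) = (1)²var(T_1) + (1)²var(T_2) + (1)²var(T_3)
= (1)²·9.5 + (1)²·13.5 + (1)²·14 = 37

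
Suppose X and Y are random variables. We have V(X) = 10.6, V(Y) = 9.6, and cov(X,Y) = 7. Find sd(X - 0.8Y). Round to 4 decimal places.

2.3546

V(X - 0.8Y) = (1)²·V(X) + (-0.8)²·V(Y) + 2·(1)·(-0.8)·cov(X,Y)
= 1·10.6 + 0.64·9.6 + -1.6·7 = 5.544
sd(X - 0.8Y) = √5.544 ≈ 2.3546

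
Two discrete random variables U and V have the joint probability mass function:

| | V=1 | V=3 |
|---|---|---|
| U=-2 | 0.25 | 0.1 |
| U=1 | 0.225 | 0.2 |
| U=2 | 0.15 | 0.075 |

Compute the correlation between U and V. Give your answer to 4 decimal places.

0.1062

E[U] = 0.175,  E[V] = 1.75
E[UV] = 0.475
cov(U,V) = E[UV] − E[U]E[V] = 0.475 − (0.175)(1.75) = 0.16875
var(U) = 2.694375,  var(V) = 0.9375
ρ = 0.16875 / √(2.694375·0.9375) ≈ 0.1062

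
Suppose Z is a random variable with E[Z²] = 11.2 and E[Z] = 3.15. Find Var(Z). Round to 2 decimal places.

Var(Z) = 11.2 − (3.15)² = 1.2775

1.28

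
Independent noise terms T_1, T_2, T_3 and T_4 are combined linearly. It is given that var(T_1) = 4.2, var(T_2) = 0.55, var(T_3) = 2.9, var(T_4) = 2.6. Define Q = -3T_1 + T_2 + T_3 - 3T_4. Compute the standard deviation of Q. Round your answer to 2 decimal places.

8.04

By independence, var(Q) = (-3)²var(T_1) + (1)²var(T_2) + (1)²var(T_3) + (-3)²var(T_4)
= (-3)²·4.2 + (1)²·0.55 + (1)²·2.9 + (-3)²·2.6 = 64.65
σ(Q) = √64.65 ≈ 8.04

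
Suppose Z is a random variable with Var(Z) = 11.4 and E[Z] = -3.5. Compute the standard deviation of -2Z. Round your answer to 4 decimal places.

Var(-2Z) = (-2)²·11.4 = 45.6
SD(-2Z) = √45.6 ≈ 6.7528

6.7528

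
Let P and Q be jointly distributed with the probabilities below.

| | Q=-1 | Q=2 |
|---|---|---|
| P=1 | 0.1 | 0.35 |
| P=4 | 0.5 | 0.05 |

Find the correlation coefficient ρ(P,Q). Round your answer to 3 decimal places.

-0.698

E[P] = 2.65,  E[Q] = 0.2
E[PQ] = -1
cov(P,Q) = E[PQ] − E[P]E[Q] = -1 − (2.65)(0.2) = -1.53
Var(P) = 2.2275,  Var(Q) = 2.16
ρ = -1.53 / √(2.2275·2.16) ≈ -0.698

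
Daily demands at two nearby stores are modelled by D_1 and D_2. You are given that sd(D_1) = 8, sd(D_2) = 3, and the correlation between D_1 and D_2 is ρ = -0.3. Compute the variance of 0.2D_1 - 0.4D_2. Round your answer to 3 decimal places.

5.152

V(D_1) = (8)² = 64;  V(D_2) = (3)² = 9
Cov(D_1,D_2) = ρ·sd(D_1)·sd(D_2) = -0.3·8·3 = -7.2
V(0.2D_1 - 0.4D_2) = (0.2)²·V(D_1) + (-0.4)²·V(D_2) + 2·(0.2)·(-0.4)·Cov(D_1,D_2)
= 0.04·64 + 0.16·9 + -0.16·-7.2 = 5.152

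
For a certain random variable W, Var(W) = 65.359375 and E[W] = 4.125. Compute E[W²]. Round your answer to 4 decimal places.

82.3750

E[W²] = Var(W) + (E[W])² = 65.359375 + (4.125)² = 82.375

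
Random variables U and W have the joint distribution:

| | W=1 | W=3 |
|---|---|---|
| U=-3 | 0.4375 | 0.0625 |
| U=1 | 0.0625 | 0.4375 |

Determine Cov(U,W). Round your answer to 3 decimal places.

E[U] = -1,  E[W] = 2
E[UW] = -0.5
Cov(U,W) = E[UW] − E[U]E[W] = -0.5 − (-1)(2) = 1.5

1.500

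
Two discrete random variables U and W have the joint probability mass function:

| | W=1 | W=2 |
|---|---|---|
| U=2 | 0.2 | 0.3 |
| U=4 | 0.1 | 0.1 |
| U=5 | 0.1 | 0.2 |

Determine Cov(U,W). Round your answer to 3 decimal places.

E[U] = 3.3,  E[W] = 1.6
E[UW] = 5.3
Cov(U,W) = E[UW] − E[U]E[W] = 5.3 − (3.3)(1.6) = 0.02

0.020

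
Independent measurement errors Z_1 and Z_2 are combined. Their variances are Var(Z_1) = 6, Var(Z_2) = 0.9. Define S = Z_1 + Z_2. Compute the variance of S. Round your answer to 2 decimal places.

By independence, Var(S) = (1)²Var(Z_1) + (1)²Var(Z_2)
= (1)²·6 + (1)²·0.9 = 6.9

6.90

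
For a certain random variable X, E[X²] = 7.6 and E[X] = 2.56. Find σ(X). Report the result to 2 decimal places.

1.02

V(X) = 7.6 − (2.56)² = 1.0464
σ(X) = √1.0464 ≈ 1.02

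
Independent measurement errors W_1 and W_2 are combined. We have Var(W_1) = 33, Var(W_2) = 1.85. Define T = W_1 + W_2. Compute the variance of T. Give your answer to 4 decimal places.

34.8500

By independence, Var(T) = (1)²Var(W_1) + (1)²Var(W_2)
= (1)²·33 + (1)²·1.85 = 34.85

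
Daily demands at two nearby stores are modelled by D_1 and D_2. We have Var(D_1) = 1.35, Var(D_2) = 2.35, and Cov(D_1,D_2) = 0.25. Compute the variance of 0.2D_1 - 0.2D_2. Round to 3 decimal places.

Var(0.2D_1 - 0.2D_2) = (0.2)²·Var(D_1) + (-0.2)²·Var(D_2) + 2·(0.2)·(-0.2)·Cov(D_1,D_2)
= 0.04·1.35 + 0.04·2.35 + -0.08·0.25 = 0.128

0.128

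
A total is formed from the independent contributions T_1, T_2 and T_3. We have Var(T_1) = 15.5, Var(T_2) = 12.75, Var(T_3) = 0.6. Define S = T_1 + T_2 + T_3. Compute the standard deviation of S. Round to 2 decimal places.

By independence, Var(S) = (1)²Var(T_1) + (1)²Var(T_2) + (1)²Var(T_3)
= (1)²·15.5 + (1)²·12.75 + (1)²·0.6 = 28.85
sd(S) = √28.85 ≈ 5.37

5.37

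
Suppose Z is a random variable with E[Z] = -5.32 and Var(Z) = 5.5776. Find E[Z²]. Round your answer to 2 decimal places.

E[Z²] = Var(Z) + (E[Z])² = 5.5776 + (-5.32)² = 33.88

33.88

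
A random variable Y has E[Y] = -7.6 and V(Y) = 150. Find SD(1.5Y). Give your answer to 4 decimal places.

V(1.5Y) = (1.5)²·150 = 337.5
SD(1.5Y) = √337.5 ≈ 18.3712

18.3712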